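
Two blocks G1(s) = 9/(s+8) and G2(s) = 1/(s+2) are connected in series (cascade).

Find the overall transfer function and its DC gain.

Series: multiply transfer functions. G_eq = 9/(s+8) × 1/(s+2) = 9/((s+8)(s+2)). DC gain = 9/(8×2) = 0.5625.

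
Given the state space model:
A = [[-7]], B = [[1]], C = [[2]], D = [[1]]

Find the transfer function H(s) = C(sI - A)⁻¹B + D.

(sI - A)⁻¹ = 1/(s + 7). H(s) = 2×1/(s + 7) + 1 = (s + 9)/(s + 7).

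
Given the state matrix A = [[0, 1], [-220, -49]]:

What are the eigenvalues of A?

det(A - λI) = λ² - (-49)λ + 220 = (λ - (-44))(λ - (-5)). Eigenvalues: -44, -5.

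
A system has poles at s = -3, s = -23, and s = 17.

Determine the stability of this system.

Pole(s) at s = 17 are not in the left half-plane. System is unstable.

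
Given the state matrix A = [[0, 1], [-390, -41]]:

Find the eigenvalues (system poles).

det(A - λI) = λ² - (-41)λ + 390 = (λ - (-15))(λ - (-26)). Eigenvalues: -15, -26.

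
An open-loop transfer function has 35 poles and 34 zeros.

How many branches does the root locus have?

Root locus has n branches where n = number of poles = 35.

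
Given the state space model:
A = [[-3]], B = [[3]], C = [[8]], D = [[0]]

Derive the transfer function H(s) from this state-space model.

(sI - A)⁻¹ = 1/(s + 3). H(s) = 8 × 3/(s + 3) + 0 = 24/(s + 3).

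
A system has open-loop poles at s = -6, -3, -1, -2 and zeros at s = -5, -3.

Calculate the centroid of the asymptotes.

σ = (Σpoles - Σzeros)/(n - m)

σ = (Σpoles - Σzeros)/(n - m) = (-12 - (-8))/(4 - 2) = -4/2 = -2.0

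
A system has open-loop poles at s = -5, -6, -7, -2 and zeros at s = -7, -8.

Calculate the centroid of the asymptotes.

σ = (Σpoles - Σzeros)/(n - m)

σ = (Σpoles - Σzeros)/(n - m) = (-20 - (-15))/(4 - 2) = -5/2 = -2.5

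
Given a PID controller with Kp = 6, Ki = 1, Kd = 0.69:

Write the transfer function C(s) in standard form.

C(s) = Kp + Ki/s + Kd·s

Substituting values: C(s) = 6 + 1/s + 0.69s = (0.69s² + 6s + 1)/s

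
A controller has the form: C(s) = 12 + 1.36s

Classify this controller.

This is a Proportional-Derivative (PD) controller.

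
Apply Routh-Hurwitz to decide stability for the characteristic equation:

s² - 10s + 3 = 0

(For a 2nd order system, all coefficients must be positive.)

Coefficients: 1, -10, 3. b=-10 not positive, so system is unstable.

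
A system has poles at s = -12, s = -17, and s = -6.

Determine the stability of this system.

All poles are in the left half-plane. System is stable.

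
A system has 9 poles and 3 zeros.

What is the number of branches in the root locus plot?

Root locus has n branches where n = number of poles = 9.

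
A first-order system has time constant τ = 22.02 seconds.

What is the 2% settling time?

For first-order system, 2% settling time ≈ 4τ = 4 × 22.02 = 88.08 s.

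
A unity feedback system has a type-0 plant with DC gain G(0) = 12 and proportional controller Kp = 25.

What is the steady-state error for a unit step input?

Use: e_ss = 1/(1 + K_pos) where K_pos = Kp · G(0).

K_pos = Kp · G(0) = 25 × 12 = 300. e_ss = 1/(1 + 300) = 0.0033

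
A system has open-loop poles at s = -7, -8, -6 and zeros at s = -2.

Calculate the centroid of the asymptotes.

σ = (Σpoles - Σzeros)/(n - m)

σ = (Σpoles - Σzeros)/(n - m) = (-21 - (-2))/(3 - 1) = -19/2 = -9.5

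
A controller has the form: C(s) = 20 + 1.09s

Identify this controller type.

This is a Proportional-Derivative (PD) controller.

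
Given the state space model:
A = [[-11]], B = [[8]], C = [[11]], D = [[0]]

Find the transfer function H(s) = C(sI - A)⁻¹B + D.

(sI - A)⁻¹ = 1/(s + 11). H(s) = 11 × 8/(s + 11) + 0 = 88/(s + 11).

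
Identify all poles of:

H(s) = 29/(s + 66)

Pole is where denominator = 0: s + 66 = 0, so s = -66.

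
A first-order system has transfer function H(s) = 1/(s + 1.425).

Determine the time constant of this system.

For H(s) = 1/(s + 1/τ), the pole is at -1/τ = -1.425, so τ = 1/1.425 = 0.7018 s.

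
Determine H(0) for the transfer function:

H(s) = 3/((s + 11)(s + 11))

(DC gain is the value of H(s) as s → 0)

DC gain = H(0) = 3/(11 × 11) = 3/121 = 0.0248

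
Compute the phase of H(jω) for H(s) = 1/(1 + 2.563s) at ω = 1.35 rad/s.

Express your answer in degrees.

Phase = -arctan(ωτ) = -arctan(1.35 × 2.563) = -73.9°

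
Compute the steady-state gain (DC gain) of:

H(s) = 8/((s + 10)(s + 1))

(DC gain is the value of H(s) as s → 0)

DC gain = H(0) = 8/(10 × 1) = 8/10 = 0.8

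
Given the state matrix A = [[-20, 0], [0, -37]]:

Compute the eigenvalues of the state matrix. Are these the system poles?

For diagonal matrix, eigenvalues are diagonal entries: λ₁ = -20, λ₂ = -37. Eigenvalues of A = system poles.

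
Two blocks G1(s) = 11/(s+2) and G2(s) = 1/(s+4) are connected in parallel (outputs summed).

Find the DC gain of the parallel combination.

Parallel: G_eq = G1 + G2. DC gain = G1(0) + G2(0) = 11/2 + 1/4 = 5.5 + 0.25 = 5.75.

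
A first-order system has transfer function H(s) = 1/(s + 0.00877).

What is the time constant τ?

For H(s) = 1/(s + 1/τ), the pole is at -1/τ = -0.00877, so τ = 1/0.00877 = 114 s.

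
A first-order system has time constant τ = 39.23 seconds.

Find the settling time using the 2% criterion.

For first-order system, 2% settling time ≈ 4τ = 4 × 39.23 = 156.92 s.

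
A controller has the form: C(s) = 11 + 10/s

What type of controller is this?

This is a Proportional-Integral (PI) controller.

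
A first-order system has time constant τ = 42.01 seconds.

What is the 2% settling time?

For first-order system, 2% settling time ≈ 4τ = 4 × 42.01 = 168.04 s.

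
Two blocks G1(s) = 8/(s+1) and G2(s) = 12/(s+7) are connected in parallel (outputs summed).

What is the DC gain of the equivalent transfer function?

Parallel: G_eq = G1 + G2. DC gain = G1(0) + G2(0) = 8/1 + 12/7 = 8 + 1.7143 = 9.7143.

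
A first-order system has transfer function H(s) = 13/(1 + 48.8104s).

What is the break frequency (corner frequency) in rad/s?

Corner frequency = 1/τ = 1/48.8104 = 0.02 rad/s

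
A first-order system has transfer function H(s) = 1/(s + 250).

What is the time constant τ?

For H(s) = 1/(s + 1/τ), the pole is at -1/τ = -250, so τ = 1/250 = 0.004 s.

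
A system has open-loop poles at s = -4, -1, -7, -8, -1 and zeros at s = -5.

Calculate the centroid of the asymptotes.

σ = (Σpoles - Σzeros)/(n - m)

σ = (Σpoles - Σzeros)/(n - m) = (-21 - (-5))/(5 - 1) = -16/4 = -4.0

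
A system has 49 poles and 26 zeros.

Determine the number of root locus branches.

Root locus has n branches where n = number of poles = 49.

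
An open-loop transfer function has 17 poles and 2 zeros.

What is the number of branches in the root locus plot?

Root locus has n branches where n = number of poles = 17.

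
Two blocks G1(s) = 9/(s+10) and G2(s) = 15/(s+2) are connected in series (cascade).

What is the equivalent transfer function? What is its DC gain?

Series: multiply transfer functions. G_eq = 9/(s+10) × 15/(s+2) = 135/((s+10)(s+2)). DC gain = 135/(10×2) = 6.75.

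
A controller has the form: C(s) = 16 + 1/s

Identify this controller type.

This is a Proportional-Integral (PI) controller.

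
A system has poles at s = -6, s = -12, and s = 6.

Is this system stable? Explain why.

Pole(s) at s = 6 are not in the left half-plane. System is unstable.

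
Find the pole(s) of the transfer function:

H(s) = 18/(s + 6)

Pole is where denominator = 0: s + 6 = 0, so s = -6.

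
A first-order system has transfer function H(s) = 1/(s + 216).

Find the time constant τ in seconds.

For H(s) = 1/(s + 1/τ), the pole is at -1/τ = -216, so τ = 1/216 = 0.0046 s.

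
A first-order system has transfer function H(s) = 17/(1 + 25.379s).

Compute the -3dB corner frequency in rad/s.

Corner frequency = 1/τ = 1/25.379 = 0.039 rad/s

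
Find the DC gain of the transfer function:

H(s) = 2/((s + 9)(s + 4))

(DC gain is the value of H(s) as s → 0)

DC gain = H(0) = 2/(9 × 4) = 2/36 = 0.0556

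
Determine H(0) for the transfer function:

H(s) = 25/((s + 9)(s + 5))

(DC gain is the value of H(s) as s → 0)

DC gain = H(0) = 25/(9 × 5) = 25/45 = 0.5556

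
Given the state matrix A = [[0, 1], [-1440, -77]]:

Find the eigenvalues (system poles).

det(A - λI) = λ² - (-77)λ + 1440 = (λ - (-45))(λ - (-32)). Eigenvalues: -45, -32.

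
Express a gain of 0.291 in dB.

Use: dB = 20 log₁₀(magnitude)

dB = 20 log₁₀(0.291) = -10.7 dB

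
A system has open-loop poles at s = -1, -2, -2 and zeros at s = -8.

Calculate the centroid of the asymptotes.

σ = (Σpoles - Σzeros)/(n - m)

σ = (Σpoles - Σzeros)/(n - m) = (-5 - (-8))/(3 - 1) = 3/2 = 1.5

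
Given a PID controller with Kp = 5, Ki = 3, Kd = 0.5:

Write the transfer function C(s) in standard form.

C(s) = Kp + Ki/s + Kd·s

Substituting values: C(s) = 5 + 3/s + 0.5s = (0.5s² + 5s + 3)/s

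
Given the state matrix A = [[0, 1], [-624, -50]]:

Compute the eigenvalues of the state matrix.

det(A - λI) = λ² - (-50)λ + 624 = (λ - (-26))(λ - (-24)). Eigenvalues: -26, -24.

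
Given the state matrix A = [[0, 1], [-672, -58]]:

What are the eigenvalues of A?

det(A - λI) = λ² - (-58)λ + 672 = (λ - (-42))(λ - (-16)). Eigenvalues: -42, -16.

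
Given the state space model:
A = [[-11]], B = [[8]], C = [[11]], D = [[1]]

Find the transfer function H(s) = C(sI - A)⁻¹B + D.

(sI - A)⁻¹ = 1/(s + 11). H(s) = 11×8/(s + 11) + 1 = (s + 99)/(s + 11).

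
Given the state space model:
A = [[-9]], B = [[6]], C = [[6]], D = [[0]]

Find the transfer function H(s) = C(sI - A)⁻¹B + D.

(sI - A)⁻¹ = 1/(s + 9). H(s) = 6 × 6/(s + 9) + 0 = 36/(s + 9).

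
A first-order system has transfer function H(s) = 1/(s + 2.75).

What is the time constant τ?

For H(s) = 1/(s + 1/τ), the pole is at -1/τ = -2.75, so τ = 1/2.75 = 0.3636 s.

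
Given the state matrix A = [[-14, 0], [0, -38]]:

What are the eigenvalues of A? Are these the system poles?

For diagonal matrix, eigenvalues are diagonal entries: λ₁ = -14, λ₂ = -38. Eigenvalues of A = system poles.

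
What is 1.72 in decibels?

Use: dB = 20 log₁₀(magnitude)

dB = 20 log₁₀(1.72) = 4.7 dB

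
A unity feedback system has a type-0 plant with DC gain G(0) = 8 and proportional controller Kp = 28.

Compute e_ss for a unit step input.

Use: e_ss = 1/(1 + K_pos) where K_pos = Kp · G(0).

K_pos = Kp · G(0) = 28 × 8 = 224. e_ss = 1/(1 + 224) = 0.0044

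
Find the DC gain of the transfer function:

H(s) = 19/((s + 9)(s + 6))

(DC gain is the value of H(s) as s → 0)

DC gain = H(0) = 19/(9 × 6) = 19/54 = 0.3519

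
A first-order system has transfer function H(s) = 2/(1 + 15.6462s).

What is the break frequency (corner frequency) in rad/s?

Corner frequency = 1/τ = 1/15.6462 = 0.064 rad/s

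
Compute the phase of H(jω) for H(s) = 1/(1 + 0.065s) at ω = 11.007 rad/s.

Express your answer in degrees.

Phase = -arctan(ωτ) = -arctan(11.007 × 0.065) = -35.6°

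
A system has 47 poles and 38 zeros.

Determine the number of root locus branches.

Root locus has n branches where n = number of poles = 47.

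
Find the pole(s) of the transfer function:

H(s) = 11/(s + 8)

Pole is where denominator = 0: s + 8 = 0, so s = -8.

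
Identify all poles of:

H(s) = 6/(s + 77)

Pole is where denominator = 0: s + 77 = 0, so s = -77.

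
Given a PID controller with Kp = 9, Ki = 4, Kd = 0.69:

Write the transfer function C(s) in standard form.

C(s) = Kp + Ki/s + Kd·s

Substituting values: C(s) = 9 + 4/s + 0.69s = (0.69s² + 9s + 4)/s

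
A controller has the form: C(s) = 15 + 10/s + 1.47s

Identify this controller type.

This is a Proportional-Integral-Derivative (PID) controller.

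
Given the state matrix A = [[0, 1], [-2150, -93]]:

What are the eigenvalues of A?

det(A - λI) = λ² - (-93)λ + 2150 = (λ - (-43))(λ - (-50)). Eigenvalues: -43, -50.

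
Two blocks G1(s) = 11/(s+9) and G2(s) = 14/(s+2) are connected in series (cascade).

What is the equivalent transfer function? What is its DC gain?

Series: multiply transfer functions. G_eq = 11/(s+9) × 14/(s+2) = 154/((s+9)(s+2)). DC gain = 154/(9×2) = 8.5556.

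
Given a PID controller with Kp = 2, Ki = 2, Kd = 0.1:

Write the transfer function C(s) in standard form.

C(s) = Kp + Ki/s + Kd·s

Substituting values: C(s) = 2 + 2/s + 0.1s = (0.1s² + 2s + 2)/s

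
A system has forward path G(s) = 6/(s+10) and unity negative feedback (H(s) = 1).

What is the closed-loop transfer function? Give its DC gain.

T(s) = G/(1+GH) = [6/(s+10)] / [1 + 6/(s+10)] = 6/(s+10+6) = 6/(s+16). DC gain = 6/16 = 0.375.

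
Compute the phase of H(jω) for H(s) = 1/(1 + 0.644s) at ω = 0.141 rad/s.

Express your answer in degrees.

Phase = -arctan(ωτ) = -arctan(0.141 × 0.644) = -5.2°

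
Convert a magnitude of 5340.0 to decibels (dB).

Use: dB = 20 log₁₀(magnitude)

dB = 20 log₁₀(5340.0) = 74.6 dB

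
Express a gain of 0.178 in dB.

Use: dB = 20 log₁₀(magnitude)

dB = 20 log₁₀(0.178) = -15.0 dB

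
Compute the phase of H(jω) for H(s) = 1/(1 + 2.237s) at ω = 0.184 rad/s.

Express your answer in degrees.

Phase = -arctan(ωτ) = -arctan(0.184 × 2.237) = -22.4°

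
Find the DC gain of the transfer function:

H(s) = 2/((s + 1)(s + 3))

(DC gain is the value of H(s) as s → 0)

DC gain = H(0) = 2/(1 × 3) = 2/3 = 0.6667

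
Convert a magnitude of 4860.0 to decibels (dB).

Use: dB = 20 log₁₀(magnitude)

dB = 20 log₁₀(4860.0) = 73.7 dB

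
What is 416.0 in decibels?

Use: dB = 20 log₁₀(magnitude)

dB = 20 log₁₀(416.0) = 52.4 dB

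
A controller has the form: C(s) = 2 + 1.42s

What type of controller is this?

This is a Proportional-Derivative (PD) controller.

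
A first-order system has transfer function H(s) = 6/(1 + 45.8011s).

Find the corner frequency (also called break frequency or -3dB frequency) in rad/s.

Corner frequency = 1/τ = 1/45.8011 = 0.022 rad/s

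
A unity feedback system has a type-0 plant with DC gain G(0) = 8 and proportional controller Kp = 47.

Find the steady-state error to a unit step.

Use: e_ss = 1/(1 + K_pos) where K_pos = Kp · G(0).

K_pos = Kp · G(0) = 47 × 8 = 376. e_ss = 1/(1 + 376) = 0.0027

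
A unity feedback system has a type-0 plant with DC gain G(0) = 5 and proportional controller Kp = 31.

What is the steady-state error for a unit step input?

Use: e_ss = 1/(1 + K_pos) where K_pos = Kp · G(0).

K_pos = Kp · G(0) = 31 × 5 = 155. e_ss = 1/(1 + 155) = 0.0064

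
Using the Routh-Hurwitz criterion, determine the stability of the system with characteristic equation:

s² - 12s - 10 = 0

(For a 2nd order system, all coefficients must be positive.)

Coefficients: 1, -12, -10. b=-12, c=-10 not positive, so system is unstable.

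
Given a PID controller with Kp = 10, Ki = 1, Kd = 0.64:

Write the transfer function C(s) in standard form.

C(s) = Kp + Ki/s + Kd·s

Substituting values: C(s) = 10 + 1/s + 0.64s = (0.64s² + 10s + 1)/s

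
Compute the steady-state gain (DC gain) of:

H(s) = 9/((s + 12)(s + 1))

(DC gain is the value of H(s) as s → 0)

DC gain = H(0) = 9/(12 × 1) = 9/12 = 0.75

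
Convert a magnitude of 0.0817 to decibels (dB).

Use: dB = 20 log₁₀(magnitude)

dB = 20 log₁₀(0.0817) = -21.8 dB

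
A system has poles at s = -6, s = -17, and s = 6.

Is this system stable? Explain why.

Pole(s) at s = 6 are not in the left half-plane. System is unstable.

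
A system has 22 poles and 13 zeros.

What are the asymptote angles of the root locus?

n - m = 22 - 13 = 9. Angles: θk = (2k + 1)·180°/9 = 20°, 60°, 100°, 140°, 180°, 220°, 260°, 300°, 340°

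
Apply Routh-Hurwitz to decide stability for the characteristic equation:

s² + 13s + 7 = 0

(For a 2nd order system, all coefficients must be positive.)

Coefficients: 1, 13, 7. All positive, so system is stable.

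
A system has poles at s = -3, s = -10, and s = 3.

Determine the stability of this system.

Pole(s) at s = 3 are not in the left half-plane. System is unstable.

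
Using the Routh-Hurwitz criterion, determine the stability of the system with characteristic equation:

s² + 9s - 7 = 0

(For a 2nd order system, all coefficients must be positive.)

Coefficients: 1, 9, -7. c=-7 not positive, so system is unstable.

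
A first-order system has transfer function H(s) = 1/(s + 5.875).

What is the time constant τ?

For H(s) = 1/(s + 1/τ), the pole is at -1/τ = -5.875, so τ = 1/5.875 = 0.1702 s.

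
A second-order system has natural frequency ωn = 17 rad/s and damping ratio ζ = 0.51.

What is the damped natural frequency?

ωd = ωn√(1 - ζ²) = 17√(1 - 0.51²) = 14.62 rad/s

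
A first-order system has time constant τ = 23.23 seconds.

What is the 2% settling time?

For first-order system, 2% settling time ≈ 4τ = 4 × 23.23 = 92.92 s.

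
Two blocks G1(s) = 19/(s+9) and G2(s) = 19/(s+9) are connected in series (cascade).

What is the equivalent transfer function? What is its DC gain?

Series: multiply transfer functions. G_eq = 19/(s+9) × 19/(s+9) = 361/((s+9)(s+9)). DC gain = 361/(9×9) = 4.4568.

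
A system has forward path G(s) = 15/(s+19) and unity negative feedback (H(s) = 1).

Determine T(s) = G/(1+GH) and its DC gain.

T(s) = G/(1+GH) = [15/(s+19)] / [1 + 15/(s+19)] = 15/(s+19+15) = 15/(s+34). DC gain = 15/34 = 0.4412.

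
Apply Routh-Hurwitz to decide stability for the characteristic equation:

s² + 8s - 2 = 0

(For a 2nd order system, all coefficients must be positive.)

Coefficients: 1, 8, -2. c=-2 not positive, so system is unstable.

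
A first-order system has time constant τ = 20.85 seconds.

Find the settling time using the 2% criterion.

For first-order system, 2% settling time ≈ 4τ = 4 × 20.85 = 83.4 s.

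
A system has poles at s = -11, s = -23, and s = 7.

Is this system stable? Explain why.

Pole(s) at s = 7 are not in the left half-plane. System is unstable.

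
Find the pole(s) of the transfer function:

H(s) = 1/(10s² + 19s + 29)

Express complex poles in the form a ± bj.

Discriminant = 19² - 4×10×29 = 361 - 1160 = -799 < 0, so the poles are a complex conjugate pair s = (-19 ± j√799)/(2×10). Real part = -19/(2×10) = -19/20 = -0.95; imaginary part = ±√799/(2×10) ≈ 1.4133. Poles: s = -0.95 ± 1.4133j.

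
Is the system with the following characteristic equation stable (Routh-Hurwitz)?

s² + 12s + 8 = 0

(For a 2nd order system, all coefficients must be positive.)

Coefficients: 1, 12, 8. All positive, so system is stable.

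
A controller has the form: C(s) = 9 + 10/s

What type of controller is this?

This is a Proportional-Integral (PI) controller.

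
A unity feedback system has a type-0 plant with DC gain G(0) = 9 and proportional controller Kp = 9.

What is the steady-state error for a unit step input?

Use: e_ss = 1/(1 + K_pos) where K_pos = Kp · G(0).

K_pos = Kp · G(0) = 9 × 9 = 81. e_ss = 1/(1 + 81) = 0.0122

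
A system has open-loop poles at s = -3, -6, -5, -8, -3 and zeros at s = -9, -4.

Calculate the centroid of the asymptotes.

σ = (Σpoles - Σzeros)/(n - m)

σ = (Σpoles - Σzeros)/(n - m) = (-25 - (-13))/(5 - 2) = -12/3 = -4.0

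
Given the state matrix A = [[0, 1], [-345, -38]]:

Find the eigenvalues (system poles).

det(A - λI) = λ² - (-38)λ + 345 = (λ - (-23))(λ - (-15)). Eigenvalues: -23, -15.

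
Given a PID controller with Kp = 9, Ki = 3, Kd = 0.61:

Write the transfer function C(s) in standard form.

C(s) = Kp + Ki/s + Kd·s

Substituting values: C(s) = 9 + 3/s + 0.61s = (0.61s² + 9s + 3)/s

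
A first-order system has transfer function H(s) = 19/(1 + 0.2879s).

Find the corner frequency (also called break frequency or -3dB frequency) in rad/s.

Corner frequency = 1/τ = 1/0.2879 = 3.473 rad/s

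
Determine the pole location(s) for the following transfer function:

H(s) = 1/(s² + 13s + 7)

Discriminant = 13² - 4×1×7 = 169 - 28 = 141 > 0, so two distinct real poles. Using quadratic formula: s = (-13 ± √141)/(2×1) = (-13 ± √141)/2, with √141 ≈ 11.8743. s₁ ≈ -0.5628, s₂ ≈ -12.4372. Poles: s₁ = -0.5628, s₂ = -12.4372.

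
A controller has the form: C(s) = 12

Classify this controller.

This is a Proportional (P) controller.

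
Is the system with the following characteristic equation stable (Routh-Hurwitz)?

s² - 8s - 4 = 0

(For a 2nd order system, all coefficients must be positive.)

Coefficients: 1, -8, -4. b=-8, c=-4 not positive, so system is unstable.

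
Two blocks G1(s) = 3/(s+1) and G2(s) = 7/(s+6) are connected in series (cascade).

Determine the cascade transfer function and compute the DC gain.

Series: multiply transfer functions. G_eq = 3/(s+1) × 7/(s+6) = 21/((s+1)(s+6)). DC gain = 21/(1×6) = 3.5.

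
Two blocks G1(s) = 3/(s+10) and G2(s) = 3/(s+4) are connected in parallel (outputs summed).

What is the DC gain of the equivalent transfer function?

Parallel: G_eq = G1 + G2. DC gain = G1(0) + G2(0) = 3/10 + 3/4 = 0.3 + 0.75 = 1.05.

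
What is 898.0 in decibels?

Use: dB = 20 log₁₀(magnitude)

dB = 20 log₁₀(898.0) = 59.1 dB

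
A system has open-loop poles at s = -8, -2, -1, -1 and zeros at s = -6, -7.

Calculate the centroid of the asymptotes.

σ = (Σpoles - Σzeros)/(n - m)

σ = (Σpoles - Σzeros)/(n - m) = (-12 - (-13))/(4 - 2) = 1/2 = 0.5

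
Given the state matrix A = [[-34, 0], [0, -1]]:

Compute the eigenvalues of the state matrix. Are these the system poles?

For diagonal matrix, eigenvalues are diagonal entries: λ₁ = -34, λ₂ = -1. Eigenvalues of A = system poles.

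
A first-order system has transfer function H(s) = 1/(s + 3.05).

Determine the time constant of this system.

For H(s) = 1/(s + 1/τ), the pole is at -1/τ = -3.05, so τ = 1/3.05 = 0.3279 s.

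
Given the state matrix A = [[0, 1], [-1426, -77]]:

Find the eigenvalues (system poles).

det(A - λI) = λ² - (-77)λ + 1426 = (λ - (-46))(λ - (-31)). Eigenvalues: -46, -31.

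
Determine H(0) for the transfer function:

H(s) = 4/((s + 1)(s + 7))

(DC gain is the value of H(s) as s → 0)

DC gain = H(0) = 4/(1 × 7) = 4/7 = 0.5714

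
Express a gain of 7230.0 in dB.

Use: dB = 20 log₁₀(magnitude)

dB = 20 log₁₀(7230.0) = 77.2 dB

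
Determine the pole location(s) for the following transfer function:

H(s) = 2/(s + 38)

Pole is where denominator = 0: s + 38 = 0, so s = -38.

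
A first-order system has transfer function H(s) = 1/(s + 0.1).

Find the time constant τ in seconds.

For H(s) = 1/(s + 1/τ), the pole is at -1/τ = -0.1, so τ = 1/0.1 = 10 s.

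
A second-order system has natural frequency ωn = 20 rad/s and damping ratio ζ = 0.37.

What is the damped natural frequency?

ωd = ωn√(1 - ζ²) = 20√(1 - 0.37²) = 18.58 rad/s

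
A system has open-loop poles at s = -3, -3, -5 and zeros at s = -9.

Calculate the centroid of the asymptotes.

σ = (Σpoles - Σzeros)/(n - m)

σ = (Σpoles - Σzeros)/(n - m) = (-11 - (-9))/(3 - 1) = -2/2 = -1.0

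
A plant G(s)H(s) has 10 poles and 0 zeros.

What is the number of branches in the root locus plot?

Root locus has n branches where n = number of poles = 10.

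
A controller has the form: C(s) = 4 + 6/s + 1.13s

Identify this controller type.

This is a Proportional-Integral-Derivative (PID) controller.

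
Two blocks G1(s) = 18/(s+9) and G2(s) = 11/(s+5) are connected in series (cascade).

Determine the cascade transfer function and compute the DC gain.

Series: multiply transfer functions. G_eq = 18/(s+9) × 11/(s+5) = 198/((s+9)(s+5)). DC gain = 198/(9×5) = 4.4.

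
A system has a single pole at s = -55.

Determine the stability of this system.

Pole at s = -55 is in the left half-plane. Stable.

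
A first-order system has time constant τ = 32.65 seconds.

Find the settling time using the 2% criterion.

For first-order system, 2% settling time ≈ 4τ = 4 × 32.65 = 130.6 s.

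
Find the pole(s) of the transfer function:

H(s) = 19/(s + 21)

Pole is where denominator = 0: s + 21 = 0, so s = -21.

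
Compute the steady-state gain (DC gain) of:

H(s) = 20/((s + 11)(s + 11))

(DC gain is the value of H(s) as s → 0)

DC gain = H(0) = 20/(11 × 11) = 20/121 = 0.1653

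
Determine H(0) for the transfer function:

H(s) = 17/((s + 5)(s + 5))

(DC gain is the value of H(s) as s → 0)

DC gain = H(0) = 17/(5 × 5) = 17/25 = 0.68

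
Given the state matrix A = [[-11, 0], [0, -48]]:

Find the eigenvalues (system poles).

For diagonal matrix, eigenvalues are diagonal entries: λ₁ = -11, λ₂ = -48.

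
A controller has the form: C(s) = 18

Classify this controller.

This is a Proportional (P) controller.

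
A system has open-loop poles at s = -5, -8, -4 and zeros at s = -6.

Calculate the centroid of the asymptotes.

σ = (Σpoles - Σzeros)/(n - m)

σ = (Σpoles - Σzeros)/(n - m) = (-17 - (-6))/(3 - 1) = -11/2 = -5.5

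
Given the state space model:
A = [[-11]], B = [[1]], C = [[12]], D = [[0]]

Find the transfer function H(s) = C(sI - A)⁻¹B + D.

(sI - A)⁻¹ = 1/(s + 11). H(s) = 12 × 1/(s + 11) + 0 = 12/(s + 11).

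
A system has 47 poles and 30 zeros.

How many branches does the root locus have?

Root locus has n branches where n = number of poles = 47.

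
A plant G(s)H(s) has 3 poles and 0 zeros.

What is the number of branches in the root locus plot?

Root locus has n branches where n = number of poles = 3.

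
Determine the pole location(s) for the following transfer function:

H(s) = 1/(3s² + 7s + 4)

Discriminant = 7² - 4×3×4 = 49 - 48 = 1 > 0, so two distinct real poles. Using quadratic formula: s = (-7 ± √1)/(2×3) = (-7 ± √1)/6, with √1 = 1. s₁ = -6/6 = -1, s₂ = -8/6 ≈ -1.3333. Poles: s₁ = -1, s₂ = -1.3333.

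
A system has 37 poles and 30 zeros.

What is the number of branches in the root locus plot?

Root locus has n branches where n = number of poles = 37.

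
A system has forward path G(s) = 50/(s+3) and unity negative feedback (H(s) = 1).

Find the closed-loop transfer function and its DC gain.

T(s) = G/(1+GH) = [50/(s+3)] / [1 + 50/(s+3)] = 50/(s+3+50) = 50/(s+53). DC gain = 50/53 = 0.9434.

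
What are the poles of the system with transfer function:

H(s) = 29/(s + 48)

Pole is where denominator = 0: s + 48 = 0, so s = -48.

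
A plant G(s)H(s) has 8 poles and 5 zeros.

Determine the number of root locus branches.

Root locus has n branches where n = number of poles = 8.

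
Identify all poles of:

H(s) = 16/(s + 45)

Pole is where denominator = 0: s + 45 = 0, so s = -45.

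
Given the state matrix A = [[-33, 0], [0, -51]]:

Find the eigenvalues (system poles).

For diagonal matrix, eigenvalues are diagonal entries: λ₁ = -33, λ₂ = -51.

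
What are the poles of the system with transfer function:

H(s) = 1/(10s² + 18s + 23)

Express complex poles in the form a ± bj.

Discriminant = 18² - 4×10×23 = 324 - 920 = -596 < 0, so the poles are a complex conjugate pair s = (-18 ± j√596)/(2×10). Real part = -18/(2×10) = -18/20 = -0.9; imaginary part = ±√596/(2×10) ≈ 1.2207. Poles: s = -0.9 ± 1.2207j.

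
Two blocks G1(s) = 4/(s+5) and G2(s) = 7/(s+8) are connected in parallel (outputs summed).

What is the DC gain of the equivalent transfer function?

Parallel: G_eq = G1 + G2. DC gain = G1(0) + G2(0) = 4/5 + 7/8 = 0.8 + 0.875 = 1.675.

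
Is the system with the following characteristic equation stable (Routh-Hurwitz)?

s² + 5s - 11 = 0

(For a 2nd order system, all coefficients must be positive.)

Coefficients: 1, 5, -11. c=-11 not positive, so system is unstable.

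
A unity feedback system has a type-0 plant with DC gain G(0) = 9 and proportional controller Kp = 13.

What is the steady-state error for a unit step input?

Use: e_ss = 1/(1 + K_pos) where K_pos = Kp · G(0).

K_pos = Kp · G(0) = 13 × 9 = 117. e_ss = 1/(1 + 117) = 0.0085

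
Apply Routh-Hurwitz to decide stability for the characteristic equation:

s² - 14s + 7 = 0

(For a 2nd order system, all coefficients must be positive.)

Coefficients: 1, -14, 7. b=-14 not positive, so system is unstable.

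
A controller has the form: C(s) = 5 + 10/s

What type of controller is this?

This is a Proportional-Integral (PI) controller.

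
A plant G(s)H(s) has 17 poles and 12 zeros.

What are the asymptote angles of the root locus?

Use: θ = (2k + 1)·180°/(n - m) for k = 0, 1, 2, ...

n - m = 17 - 12 = 5. Angles: θk = (2k + 1)·180°/5 = 36°, 108°, 180°, 252°, 324°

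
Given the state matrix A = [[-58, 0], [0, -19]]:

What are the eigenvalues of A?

For diagonal matrix, eigenvalues are diagonal entries: λ₁ = -58, λ₂ = -19.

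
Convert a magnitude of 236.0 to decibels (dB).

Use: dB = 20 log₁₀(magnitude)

dB = 20 log₁₀(236.0) = 47.5 dB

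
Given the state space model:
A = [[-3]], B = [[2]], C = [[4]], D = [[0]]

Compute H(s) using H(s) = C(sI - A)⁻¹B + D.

(sI - A)⁻¹ = 1/(s + 3). H(s) = 4 × 2/(s + 3) + 0 = 8/(s + 3).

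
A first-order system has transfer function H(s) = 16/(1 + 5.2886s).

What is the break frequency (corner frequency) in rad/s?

Corner frequency = 1/τ = 1/5.2886 = 0.189 rad/s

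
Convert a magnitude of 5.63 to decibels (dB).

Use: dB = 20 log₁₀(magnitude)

dB = 20 log₁₀(5.63) = 15.0 dB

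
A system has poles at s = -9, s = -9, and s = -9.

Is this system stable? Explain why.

All poles are in the left half-plane. System is stable.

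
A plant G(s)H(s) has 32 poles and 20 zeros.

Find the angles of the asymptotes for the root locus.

n - m = 32 - 20 = 12. Angles: θk = (2k + 1)·180°/12 = 15°, 45°, 75°, 105°, 135°, 165°, 195°, 225°, 255°, 285°, 315°, 345°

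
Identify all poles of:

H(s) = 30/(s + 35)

Pole is where denominator = 0: s + 35 = 0, so s = -35.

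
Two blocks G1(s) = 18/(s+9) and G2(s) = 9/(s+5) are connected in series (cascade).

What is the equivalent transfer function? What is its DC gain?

Series: multiply transfer functions. G_eq = 18/(s+9) × 9/(s+5) = 162/((s+9)(s+5)). DC gain = 162/(9×5) = 3.6.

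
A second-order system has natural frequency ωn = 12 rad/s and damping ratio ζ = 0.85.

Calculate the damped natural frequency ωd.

ωd = ωn√(1 - ζ²) = 12√(1 - 0.85²) = 6.32 rad/s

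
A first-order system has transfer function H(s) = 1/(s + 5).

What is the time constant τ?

For H(s) = 1/(s + 1/τ), the pole is at -1/τ = -5, so τ = 1/5 = 0.2 s.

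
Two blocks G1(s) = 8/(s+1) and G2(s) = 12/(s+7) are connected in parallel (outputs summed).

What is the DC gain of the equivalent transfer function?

Parallel: G_eq = G1 + G2. DC gain = G1(0) + G2(0) = 8/1 + 12/7 = 8 + 1.7143 = 9.7143.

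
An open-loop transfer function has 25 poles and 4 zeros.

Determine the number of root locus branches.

Root locus has n branches where n = number of poles = 25.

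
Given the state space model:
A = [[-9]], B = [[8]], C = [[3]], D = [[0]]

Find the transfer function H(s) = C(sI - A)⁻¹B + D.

(sI - A)⁻¹ = 1/(s + 9). H(s) = 3 × 8/(s + 9) + 0 = 24/(s + 9).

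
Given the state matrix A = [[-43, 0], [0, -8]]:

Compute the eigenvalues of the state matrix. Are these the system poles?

For diagonal matrix, eigenvalues are diagonal entries: λ₁ = -43, λ₂ = -8. Eigenvalues of A = system poles.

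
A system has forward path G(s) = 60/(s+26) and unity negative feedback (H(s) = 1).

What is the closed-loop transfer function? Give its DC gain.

T(s) = G/(1+GH) = [60/(s+26)] / [1 + 60/(s+26)] = 60/(s+26+60) = 60/(s+86). DC gain = 60/86 = 0.6977.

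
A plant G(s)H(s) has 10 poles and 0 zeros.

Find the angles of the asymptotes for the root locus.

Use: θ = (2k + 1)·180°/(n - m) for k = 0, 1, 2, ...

n - m = 10 - 0 = 10. Angles: θk = (2k + 1)·180°/10 = 18°, 54°, 90°, 126°, 162°, 198°, 234°, 270°, 306°, 342°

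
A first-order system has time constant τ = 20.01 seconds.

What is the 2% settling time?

For first-order system, 2% settling time ≈ 4τ = 4 × 20.01 = 80.04 s.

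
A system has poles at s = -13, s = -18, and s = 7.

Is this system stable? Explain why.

Pole(s) at s = 7 are not in the left half-plane. System is unstable.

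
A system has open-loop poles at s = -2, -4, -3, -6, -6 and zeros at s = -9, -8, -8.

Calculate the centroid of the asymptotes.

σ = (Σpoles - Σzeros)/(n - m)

σ = (Σpoles - Σzeros)/(n - m) = (-21 - (-25))/(5 - 3) = 4/2 = 2.0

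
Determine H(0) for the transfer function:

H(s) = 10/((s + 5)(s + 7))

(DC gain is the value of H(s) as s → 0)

DC gain = H(0) = 10/(5 × 7) = 10/35 = 0.2857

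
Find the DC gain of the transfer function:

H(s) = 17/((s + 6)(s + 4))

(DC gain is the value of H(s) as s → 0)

DC gain = H(0) = 17/(6 × 4) = 17/24 = 0.7083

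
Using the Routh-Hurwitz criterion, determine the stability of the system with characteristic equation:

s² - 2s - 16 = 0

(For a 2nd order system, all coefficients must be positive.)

Coefficients: 1, -2, -16. b=-2, c=-16 not positive, so system is unstable.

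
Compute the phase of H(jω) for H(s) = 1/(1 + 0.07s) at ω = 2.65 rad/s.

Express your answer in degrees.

Phase = -arctan(ωτ) = -arctan(2.65 × 0.07) = -10.5°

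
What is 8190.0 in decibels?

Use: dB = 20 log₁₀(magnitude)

dB = 20 log₁₀(8190.0) = 78.3 dB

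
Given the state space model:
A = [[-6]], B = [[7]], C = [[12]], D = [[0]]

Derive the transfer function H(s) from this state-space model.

(sI - A)⁻¹ = 1/(s + 6). H(s) = 12 × 7/(s + 6) + 0 = 84/(s + 6).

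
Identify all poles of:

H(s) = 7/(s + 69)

Pole is where denominator = 0: s + 69 = 0, so s = -69.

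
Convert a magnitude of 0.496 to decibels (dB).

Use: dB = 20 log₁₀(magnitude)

dB = 20 log₁₀(0.496) = -6.1 dB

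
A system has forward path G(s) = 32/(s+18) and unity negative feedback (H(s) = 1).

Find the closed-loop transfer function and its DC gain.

T(s) = G/(1+GH) = [32/(s+18)] / [1 + 32/(s+18)] = 32/(s+18+32) = 32/(s+50). DC gain = 32/50 = 0.64.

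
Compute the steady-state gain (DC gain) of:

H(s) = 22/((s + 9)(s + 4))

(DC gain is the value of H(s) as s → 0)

DC gain = H(0) = 22/(9 × 4) = 22/36 = 0.6111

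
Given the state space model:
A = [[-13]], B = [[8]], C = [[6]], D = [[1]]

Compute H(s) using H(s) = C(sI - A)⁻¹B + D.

(sI - A)⁻¹ = 1/(s + 13). H(s) = 6×8/(s + 13) + 1 = (s + 61)/(s + 13).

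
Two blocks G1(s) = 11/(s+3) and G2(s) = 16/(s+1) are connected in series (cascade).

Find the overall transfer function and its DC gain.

Series: multiply transfer functions. G_eq = 11/(s+3) × 16/(s+1) = 176/((s+3)(s+1)). DC gain = 176/(3×1) = 58.6667.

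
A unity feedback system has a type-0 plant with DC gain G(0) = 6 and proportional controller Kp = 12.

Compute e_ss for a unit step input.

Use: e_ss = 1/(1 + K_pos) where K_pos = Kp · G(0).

K_pos = Kp · G(0) = 12 × 6 = 72. e_ss = 1/(1 + 72) = 0.0137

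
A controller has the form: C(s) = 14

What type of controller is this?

This is a Proportional (P) controller.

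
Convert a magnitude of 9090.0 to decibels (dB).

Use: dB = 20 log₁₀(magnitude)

dB = 20 log₁₀(9090.0) = 79.2 dB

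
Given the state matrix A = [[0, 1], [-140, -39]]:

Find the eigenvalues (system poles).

det(A - λI) = λ² - (-39)λ + 140 = (λ - (-4))(λ - (-35)). Eigenvalues: -4, -35.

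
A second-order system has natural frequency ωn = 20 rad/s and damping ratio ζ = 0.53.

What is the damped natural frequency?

ωd = ωn√(1 - ζ²) = 20√(1 - 0.53²) = 16.96 rad/s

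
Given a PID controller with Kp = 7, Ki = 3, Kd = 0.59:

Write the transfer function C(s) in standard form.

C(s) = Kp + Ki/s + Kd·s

Substituting values: C(s) = 7 + 3/s + 0.59s = (0.59s² + 7s + 3)/s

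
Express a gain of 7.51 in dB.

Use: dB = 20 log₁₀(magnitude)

dB = 20 log₁₀(7.51) = 17.5 dB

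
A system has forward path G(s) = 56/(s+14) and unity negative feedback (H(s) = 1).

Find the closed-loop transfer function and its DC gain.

T(s) = G/(1+GH) = [56/(s+14)] / [1 + 56/(s+14)] = 56/(s+14+56) = 56/(s+70). DC gain = 56/70 = 0.8.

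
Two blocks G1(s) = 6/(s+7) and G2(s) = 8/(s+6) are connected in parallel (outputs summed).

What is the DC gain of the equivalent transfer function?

Parallel: G_eq = G1 + G2. DC gain = G1(0) + G2(0) = 6/7 + 8/6 = 0.8571 + 1.3333 = 2.1905.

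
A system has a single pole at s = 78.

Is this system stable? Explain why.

Pole at s = 78 is in the right half-plane. Unstable.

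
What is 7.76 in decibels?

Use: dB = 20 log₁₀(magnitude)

dB = 20 log₁₀(7.76) = 17.8 dB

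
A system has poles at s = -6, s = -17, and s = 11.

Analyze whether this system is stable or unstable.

Pole(s) at s = 11 are not in the left half-plane. System is unstable.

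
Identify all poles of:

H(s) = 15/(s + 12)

Pole is where denominator = 0: s + 12 = 0, so s = -12.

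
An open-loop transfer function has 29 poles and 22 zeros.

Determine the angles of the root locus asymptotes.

n - m = 29 - 22 = 7. Angles: θk = (2k + 1)·180°/7 = 25.71°, 77.14°, 128.57°, 180°, 231.43°, 282.86°, 334.29°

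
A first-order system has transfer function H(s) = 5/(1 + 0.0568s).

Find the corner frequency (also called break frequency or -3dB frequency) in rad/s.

Corner frequency = 1/τ = 1/0.0568 = 17.606 rad/s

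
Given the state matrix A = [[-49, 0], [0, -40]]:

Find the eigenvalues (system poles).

For diagonal matrix, eigenvalues are diagonal entries: λ₁ = -49, λ₂ = -40.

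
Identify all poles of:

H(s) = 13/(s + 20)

Pole is where denominator = 0: s + 20 = 0, so s = -20.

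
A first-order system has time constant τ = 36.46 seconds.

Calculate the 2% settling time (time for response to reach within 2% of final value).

For first-order system, 2% settling time ≈ 4τ = 4 × 36.46 = 145.84 s.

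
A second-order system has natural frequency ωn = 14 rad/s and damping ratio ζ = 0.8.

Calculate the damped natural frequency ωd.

ωd = ωn√(1 - ζ²) = 14√(1 - 0.8²) = 8.4 rad/s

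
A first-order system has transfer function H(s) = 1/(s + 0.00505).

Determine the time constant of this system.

For H(s) = 1/(s + 1/τ), the pole is at -1/τ = -0.00505, so τ = 1/0.00505 = 198 s.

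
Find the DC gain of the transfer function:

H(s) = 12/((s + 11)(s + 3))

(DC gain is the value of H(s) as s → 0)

DC gain = H(0) = 12/(11 × 3) = 12/33 = 0.3636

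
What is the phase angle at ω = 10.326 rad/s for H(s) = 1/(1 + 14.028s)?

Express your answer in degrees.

Phase = -arctan(ωτ) = -arctan(10.326 × 14.028) = -89.6°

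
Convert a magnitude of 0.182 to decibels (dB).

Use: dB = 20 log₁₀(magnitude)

dB = 20 log₁₀(0.182) = -14.8 dB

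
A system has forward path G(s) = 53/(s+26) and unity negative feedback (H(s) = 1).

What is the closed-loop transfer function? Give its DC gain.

T(s) = G/(1+GH) = [53/(s+26)] / [1 + 53/(s+26)] = 53/(s+26+53) = 53/(s+79). DC gain = 53/79 = 0.6709.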